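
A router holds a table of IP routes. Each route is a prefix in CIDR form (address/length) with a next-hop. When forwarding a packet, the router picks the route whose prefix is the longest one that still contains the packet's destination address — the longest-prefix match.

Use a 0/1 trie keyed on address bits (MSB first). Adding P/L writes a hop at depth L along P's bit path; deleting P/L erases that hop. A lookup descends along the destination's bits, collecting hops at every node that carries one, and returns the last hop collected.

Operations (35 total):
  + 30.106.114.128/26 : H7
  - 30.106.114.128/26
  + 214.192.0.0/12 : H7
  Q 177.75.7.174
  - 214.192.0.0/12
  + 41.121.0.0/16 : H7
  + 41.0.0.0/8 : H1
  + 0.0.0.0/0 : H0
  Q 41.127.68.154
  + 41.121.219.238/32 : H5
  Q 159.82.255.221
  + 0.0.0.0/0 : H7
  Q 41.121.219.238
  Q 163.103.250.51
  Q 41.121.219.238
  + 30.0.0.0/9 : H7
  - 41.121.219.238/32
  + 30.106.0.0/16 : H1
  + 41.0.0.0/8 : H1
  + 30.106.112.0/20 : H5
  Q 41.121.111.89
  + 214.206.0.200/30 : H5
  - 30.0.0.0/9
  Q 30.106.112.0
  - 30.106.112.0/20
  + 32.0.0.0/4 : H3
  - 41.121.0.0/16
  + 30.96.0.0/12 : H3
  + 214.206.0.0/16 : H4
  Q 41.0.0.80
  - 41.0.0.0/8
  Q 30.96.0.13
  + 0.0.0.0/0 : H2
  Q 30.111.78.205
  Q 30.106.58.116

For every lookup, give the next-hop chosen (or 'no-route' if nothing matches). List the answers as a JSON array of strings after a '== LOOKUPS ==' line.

Trace:
  add 30.106.114.128/26 -> H7 at depth 26
  del 30.106.114.128/26 (clear depth 26)
  add 214.192.0.0/12 -> H7 at depth 12
  lookup 177.75.7.174: bits 1 walk d0:-→d1:- -> no-route
  del 214.192.0.0/12 (clear depth 12)
  add 41.121.0.0/16 -> H7 at depth 16
  add 41.0.0.0/8 -> H1 at depth 8
  add 0.0.0.0/0 -> H0 at depth 0
  lookup 41.127.68.154: bits 0010100101111 walk d0:H0→d1:-→d2:-→d3:-→d4:-→d5:-→d6:-→d7:-→d8:H1→d9:-→d10:-→d11:-→d12:-→d13:- -> H1
  add 41.121.219.238/32 -> H5 at depth 32
  lookup 159.82.255.221: bits 1 walk d0:H0→d1:- -> H0
  add 0.0.0.0/0 -> H7 at depth 0
  lookup 41.121.219.238: bits 00101001011110011101101111101110 walk d0:H7→d1:-→d2:-→d3:-→d4:-→d5:-→d6:-→d7:-→d8:H1→d9:-→d10:-→d11:-→d12:-→d13:-→d14:-→d15:-→d16:H7→d17:-→d18:-→d19:-→d20:-→d21:-→d22:-→d23:-→d24:-→d25:-→d26:-→d27:-→d28:-→d29:-→d30:-→d31:-→d32:H5 -> H5
  lookup 163.103.250.51: bits 1 walk d0:H7→d1:- -> H7
  lookup 41.121.219.238: bits 00101001011110011101101111101110 walk d0:H7→d1:-→d2:-→d3:-→d4:-→d5:-→d6:-→d7:-→d8:H1→d9:-→d10:-→d11:-→d12:-→d13:-→d14:-→d15:-→d16:H7→d17:-→d18:-→d19:-→d20:-→d21:-→d22:-→d23:-→d24:-→d25:-→d26:-→d27:-→d28:-→d29:-→d30:-→d31:-→d32:H5 -> H5
  add 30.0.0.0/9 -> H7 at depth 9
  del 41.121.219.238/32 (clear depth 32)
  add 30.106.0.0/16 -> H1 at depth 16
  add 41.0.0.0/8 -> H1 at depth 8
  add 30.106.112.0/20 -> H5 at depth 20
  lookup 41.121.111.89: bits 0010100101111001 walk d0:H7→d1:-→d2:-→d3:-→d4:-→d5:-→d6:-→d7:-→d8:H1→d9:-→d10:-→d11:-→d12:-→d13:-→d14:-→d15:-→d16:H7 -> H7
  add 214.206.0.200/30 -> H5 at depth 30
  del 30.0.0.0/9 (clear depth 9)
  lookup 30.106.112.0: bits 0001111001101010011100 walk d0:H7→d1:-→d2:-→d3:-→d4:-→d5:-→d6:-→d7:-→d8:-→d9:-→d10:-→d11:-→d12:-→d13:-→d14:-→d15:-→d16:H1→d17:-→d18:-→d19:-→d20:H5→d21:-→d22:- -> H5
  del 30.106.112.0/20 (clear depth 20)
  add 32.0.0.0/4 -> H3 at depth 4
  del 41.121.0.0/16 (clear depth 16)
  add 30.96.0.0/12 -> H3 at depth 12
  add 214.206.0.0/16 -> H4 at depth 16
  lookup 41.0.0.80: bits 001010010 walk d0:H7→d1:-→d2:-→d3:-→d4:H3→d5:-→d6:-→d7:-→d8:H1→d9:- -> H1
  del 41.0.0.0/8 (clear depth 8)
  lookup 30.96.0.13: bits 000111100110 walk d0:H7→d1:-→d2:-→d3:-→d4:-→d5:-→d6:-→d7:-→d8:-→d9:-→d10:-→d11:-→d12:H3 -> H3
  add 0.0.0.0/0 -> H2 at depth 0
  lookup 30.111.78.205: bits 0001111001101 walk d0:H2→d1:-→d2:-→d3:-→d4:-→d5:-→d6:-→d7:-→d8:-→d9:-→d10:-→d11:-→d12:H3→d13:- -> H3
  lookup 30.106.58.116: bits 00011110011010100 walk d0:H2→d1:-→d2:-→d3:-→d4:-→d5:-→d6:-→d7:-→d8:-→d9:-→d10:-→d11:-→d12:H3→d13:-→d14:-→d15:-→d16:H1→d17:- -> H1

== LOOKUPS ==
["no-route","H1","H0","H5","H7","H5","H7","H5","H1","H3","H3","H1"]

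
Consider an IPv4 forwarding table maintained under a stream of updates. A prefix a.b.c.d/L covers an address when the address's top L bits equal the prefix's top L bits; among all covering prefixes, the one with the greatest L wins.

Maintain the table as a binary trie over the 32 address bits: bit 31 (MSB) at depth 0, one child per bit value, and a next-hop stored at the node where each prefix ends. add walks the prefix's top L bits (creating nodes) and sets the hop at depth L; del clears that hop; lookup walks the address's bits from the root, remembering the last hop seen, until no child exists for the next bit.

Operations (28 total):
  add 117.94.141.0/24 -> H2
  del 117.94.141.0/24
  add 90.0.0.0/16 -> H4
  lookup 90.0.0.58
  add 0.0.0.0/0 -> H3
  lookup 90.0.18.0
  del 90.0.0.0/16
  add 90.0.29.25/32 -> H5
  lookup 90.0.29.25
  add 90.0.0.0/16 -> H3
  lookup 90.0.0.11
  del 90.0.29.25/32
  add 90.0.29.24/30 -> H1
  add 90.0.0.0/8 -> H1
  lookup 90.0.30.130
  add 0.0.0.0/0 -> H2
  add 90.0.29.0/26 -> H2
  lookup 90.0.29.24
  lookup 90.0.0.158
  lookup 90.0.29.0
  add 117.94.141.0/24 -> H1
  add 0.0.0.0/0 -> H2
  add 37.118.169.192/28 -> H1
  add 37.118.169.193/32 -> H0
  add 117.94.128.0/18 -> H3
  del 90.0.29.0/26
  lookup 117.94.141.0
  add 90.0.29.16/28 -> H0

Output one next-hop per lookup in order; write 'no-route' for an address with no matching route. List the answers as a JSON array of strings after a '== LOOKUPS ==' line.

Trace:
  + 117.94.141.0/24 (H2) depth=24
  del 117.94.141.0/24 (clear depth 24)
  + 90.0.0.0/16 (H4) depth=16
  lookup 90.0.0.58: bits 0101101000000000 walk d0:-→d1:-→d2:-→d3:-→d4:-→d5:-→d6:-→d7:-→d8:-→d9:-→d10:-→d11:-→d12:-→d13:-→d14:-→d15:-→d16:H4 -> H4
  + 0.0.0.0/0 (H3) depth=0
  lookup 90.0.18.0: bits 0101101000000000 walk d0:H3→d1:-→d2:-→d3:-→d4:-→d5:-→d6:-→d7:-→d8:-→d9:-→d10:-→d11:-→d12:-→d13:-→d14:-→d15:-→d16:H4 -> H4
  del 90.0.0.0/16 (clear depth 16)
  + 90.0.29.25/32 (H5) depth=32
  lookup 90.0.29.25: bits 01011010000000000001110100011001 walk d0:H3→d1:-→d2:-→d3:-→d4:-→d5:-→d6:-→d7:-→d8:-→d9:-→d10:-→d11:-→d12:-→d13:-→d14:-→d15:-→d16:-→d17:-→d18:-→d19:-→d20:-→d21:-→d22:-→d23:-→d24:-→d25:-→d26:-→d27:-→d28:-→d29:-→d30:-→d31:-→d32:H5 -> H5
  + 90.0.0.0/16 (H3) depth=16
  lookup 90.0.0.11: bits 0101101000000000000 walk d0:H3→d1:-→d2:-→d3:-→d4:-→d5:-→d6:-→d7:-→d8:-→d9:-→d10:-→d11:-→d12:-→d13:-→d14:-→d15:-→d16:H3→d17:-→d18:-→d19:- -> H3
  del 90.0.29.25/32 (clear depth 32)
  + 90.0.29.24/30 (H1) depth=30
  + 90.0.0.0/8 (H1) depth=8
  lookup 90.0.30.130: bits 0101101000000000000111 walk d0:H3→d1:-→d2:-→d3:-→d4:-→d5:-→d6:-→d7:-→d8:H1→d9:-→d10:-→d11:-→d12:-→d13:-→d14:-→d15:-→d16:H3→d17:-→d18:-→d19:-→d20:-→d21:-→d22:- -> H3
  + 0.0.0.0/0 (H2) depth=0
  + 90.0.29.0/26 (H2) depth=26
  lookup 90.0.29.24: bits 0101101000000000000111010001100 walk d0:H2→d1:-→d2:-→d3:-→d4:-→d5:-→d6:-→d7:-→d8:H1→d9:-→d10:-→d11:-→d12:-→d13:-→d14:-→d15:-→d16:H3→d17:-→d18:-→d19:-→d20:-→d21:-→d22:-→d23:-→d24:-→d25:-→d26:H2→d27:-→d28:-→d29:-→d30:H1→d31:- -> H1
  lookup 90.0.0.158: bits 0101101000000000000 walk d0:H2→d1:-→d2:-→d3:-→d4:-→d5:-→d6:-→d7:-→d8:H1→d9:-→d10:-→d11:-→d12:-→d13:-→d14:-→d15:-→d16:H3→d17:-→d18:-→d19:- -> H3
  lookup 90.0.29.0: bits 010110100000000000011101000 walk d0:H2→d1:-→d2:-→d3:-→d4:-→d5:-→d6:-→d7:-→d8:H1→d9:-→d10:-→d11:-→d12:-→d13:-→d14:-→d15:-→d16:H3→d17:-→d18:-→d19:-→d20:-→d21:-→d22:-→d23:-→d24:-→d25:-→d26:H2→d27:- -> H2
  + 117.94.141.0/24 (H1) depth=24
  + 0.0.0.0/0 (H2) depth=0
  + 37.118.169.192/28 (H1) depth=28
  + 37.118.169.193/32 (H0) depth=32
  + 117.94.128.0/18 (H3) depth=18
  del 90.0.29.0/26 (clear depth 26)
  lookup 117.94.141.0: bits 011101010101111010001101 walk d0:H2→d1:-→d2:-→d3:-→d4:-→d5:-→d6:-→d7:-→d8:-→d9:-→d10:-→d11:-→d12:-→d13:-→d14:-→d15:-→d16:-→d17:-→d18:H3→d19:-→d20:-→d21:-→d22:-→d23:-→d24:H1 -> H1
  + 90.0.29.16/28 (H0) depth=28

== LOOKUPS ==
["H4","H4","H5","H3","H3","H1","H3","H2","H1"]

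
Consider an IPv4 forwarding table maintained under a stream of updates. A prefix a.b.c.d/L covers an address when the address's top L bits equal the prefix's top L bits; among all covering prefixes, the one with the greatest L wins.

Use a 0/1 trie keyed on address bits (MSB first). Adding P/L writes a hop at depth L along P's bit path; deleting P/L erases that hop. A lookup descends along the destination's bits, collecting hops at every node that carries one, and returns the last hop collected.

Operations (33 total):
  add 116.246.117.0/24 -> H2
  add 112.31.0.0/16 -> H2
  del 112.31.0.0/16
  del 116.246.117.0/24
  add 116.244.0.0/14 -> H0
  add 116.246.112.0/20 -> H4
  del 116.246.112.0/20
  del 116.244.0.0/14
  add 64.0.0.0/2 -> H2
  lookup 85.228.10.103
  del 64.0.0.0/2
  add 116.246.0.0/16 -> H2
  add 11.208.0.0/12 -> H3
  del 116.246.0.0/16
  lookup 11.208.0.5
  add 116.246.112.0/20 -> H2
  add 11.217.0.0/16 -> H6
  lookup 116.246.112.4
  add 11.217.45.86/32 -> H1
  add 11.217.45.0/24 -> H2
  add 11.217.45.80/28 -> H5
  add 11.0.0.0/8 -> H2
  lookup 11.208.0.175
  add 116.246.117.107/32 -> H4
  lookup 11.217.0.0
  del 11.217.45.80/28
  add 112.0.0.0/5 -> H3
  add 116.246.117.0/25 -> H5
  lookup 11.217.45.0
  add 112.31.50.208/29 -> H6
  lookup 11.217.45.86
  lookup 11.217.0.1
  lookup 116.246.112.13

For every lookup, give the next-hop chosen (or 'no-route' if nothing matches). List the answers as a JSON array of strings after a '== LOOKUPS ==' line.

Process each operation:
  add 116.246.117.0/24 -> H2 at depth 24
  add 112.31.0.0/16 -> H2 at depth 16
  - 112.31.0.0/16 clear@16
  - 116.246.117.0/24 clear@24
  add 116.244.0.0/14 -> H0 at depth 14
  add 116.246.112.0/20 -> H4 at depth 20
  - 116.246.112.0/20 clear@20
  - 116.244.0.0/14 clear@14
  add 64.0.0.0/2 -> H2 at depth 2
  Q 85.228.10.103: descend 01 ; hops seen [H2] ; pick H2
  - 64.0.0.0/2 clear@2
  add 116.246.0.0/16 -> H2 at depth 16
  add 11.208.0.0/12 -> H3 at depth 12
  - 116.246.0.0/16 clear@16
  Q 11.208.0.5: descend 000010111101 ; hops seen [H3] ; pick H3
  add 116.246.112.0/20 -> H2 at depth 20
  add 11.217.0.0/16 -> H6 at depth 16
  Q 116.246.112.4: descend 011101001111011001110 ; hops seen [H2] ; pick H2
  add 11.217.45.86/32 -> H1 at depth 32
  add 11.217.45.0/24 -> H2 at depth 24
  add 11.217.45.80/28 -> H5 at depth 28
  add 11.0.0.0/8 -> H2 at depth 8
  Q 11.208.0.175: descend 000010111101 ; hops seen [H2,H3] ; pick H3
  add 116.246.117.107/32 -> H4 at depth 32
  Q 11.217.0.0: descend 000010111101100100 ; hops seen [H2,H3,H6] ; pick H6
  - 11.217.45.80/28 clear@28
  add 112.0.0.0/5 -> H3 at depth 5
  add 116.246.117.0/25 -> H5 at depth 25
  Q 11.217.45.0: descend 0000101111011001001011010 ; hops seen [H2,H3,H6,H2] ; pick H2
  add 112.31.50.208/29 -> H6 at depth 29
  Q 11.217.45.86: descend 00001011110110010010110101010110 ; hops seen [H2,H3,H6,H2,H1] ; pick H1
  Q 11.217.0.1: descend 000010111101100100 ; hops seen [H2,H3,H6] ; pick H6
  Q 116.246.112.13: descend 011101001111011001110 ; hops seen [H3,H2] ; pick H2

== LOOKUPS ==
["H2","H3","H2","H3","H6","H2","H1","H6","H2"]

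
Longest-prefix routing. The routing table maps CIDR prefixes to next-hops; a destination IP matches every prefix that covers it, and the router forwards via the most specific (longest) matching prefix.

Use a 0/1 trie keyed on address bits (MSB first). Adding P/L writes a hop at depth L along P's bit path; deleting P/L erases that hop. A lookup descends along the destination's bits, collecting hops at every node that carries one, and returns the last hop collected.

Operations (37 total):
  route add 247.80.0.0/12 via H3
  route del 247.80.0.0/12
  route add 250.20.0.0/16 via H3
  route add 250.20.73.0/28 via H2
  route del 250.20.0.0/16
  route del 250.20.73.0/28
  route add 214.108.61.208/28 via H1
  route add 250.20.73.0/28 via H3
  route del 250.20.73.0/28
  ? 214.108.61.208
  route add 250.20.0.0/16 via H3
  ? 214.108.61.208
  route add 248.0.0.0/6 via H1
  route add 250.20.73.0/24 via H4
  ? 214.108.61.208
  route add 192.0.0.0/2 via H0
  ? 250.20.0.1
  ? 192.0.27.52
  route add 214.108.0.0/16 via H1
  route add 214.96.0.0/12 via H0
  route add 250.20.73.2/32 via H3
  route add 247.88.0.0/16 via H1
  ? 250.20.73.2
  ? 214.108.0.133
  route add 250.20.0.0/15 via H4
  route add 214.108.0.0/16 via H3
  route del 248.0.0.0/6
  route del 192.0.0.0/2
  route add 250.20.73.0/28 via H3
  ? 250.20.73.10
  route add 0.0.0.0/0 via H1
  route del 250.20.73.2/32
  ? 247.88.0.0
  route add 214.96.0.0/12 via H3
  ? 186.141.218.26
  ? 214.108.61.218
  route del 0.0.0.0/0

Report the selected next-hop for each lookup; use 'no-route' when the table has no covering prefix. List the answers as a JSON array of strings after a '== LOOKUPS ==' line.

Apply in order:
  + 247.80.0.0/12 (H3) depth=12
  - 247.80.0.0/12 clear@12
  + 250.20.0.0/16 (H3) depth=16
  + 250.20.73.0/28 (H2) depth=28
  - 250.20.0.0/16 clear@16
  - 250.20.73.0/28 clear@28
  + 214.108.61.208/28 (H1) depth=28
  + 250.20.73.0/28 (H3) depth=28
  - 250.20.73.0/28 clear@28
  Q 214.108.61.208: descend 1101011001101100001111011101 ; hops seen [H1] ; pick H1
  + 250.20.0.0/16 (H3) depth=16
  Q 214.108.61.208: descend 1101011001101100001111011101 ; hops seen [H1] ; pick H1
  + 248.0.0.0/6 (H1) depth=6
  + 250.20.73.0/24 (H4) depth=24
  Q 214.108.61.208: descend 1101011001101100001111011101 ; hops seen [H1] ; pick H1
  + 192.0.0.0/2 (H0) depth=2
  Q 250.20.0.1: descend 11111010000101000 ; hops seen [H0,H1,H3] ; pick H3
  Q 192.0.27.52: descend 110 ; hops seen [H0] ; pick H0
  + 214.108.0.0/16 (H1) depth=16
  + 214.96.0.0/12 (H0) depth=12
  + 250.20.73.2/32 (H3) depth=32
  + 247.88.0.0/16 (H1) depth=16
  Q 250.20.73.2: descend 11111010000101000100100100000010 ; hops seen [H0,H1,H3,H4,H3] ; pick H3
  Q 214.108.0.133: descend 110101100110110000 ; hops seen [H0,H0,H1] ; pick H1
  + 250.20.0.0/15 (H4) depth=15
  + 214.108.0.0/16 (H3) depth=16
  - 248.0.0.0/6 clear@6
  - 192.0.0.0/2 clear@2
  + 250.20.73.0/28 (H3) depth=28
  Q 250.20.73.10: descend 1111101000010100010010010000 ; hops seen [H4,H3,H4,H3] ; pick H3
  + 0.0.0.0/0 (H1) depth=0
  - 250.20.73.2/32 clear@32
  Q 247.88.0.0: descend 1111011101011000 ; hops seen [H1,H1] ; pick H1
  + 214.96.0.0/12 (H3) depth=12
  Q 186.141.218.26: descend 1 ; hops seen [H1] ; pick H1
  Q 214.108.61.218: descend 1101011001101100001111011101 ; hops seen [H1,H3,H3,H1] ; pick H1
  - 0.0.0.0/0 clear@0

== LOOKUPS ==
["H1","H1","H1","H3","H0","H3","H1","H3","H1","H1","H1"]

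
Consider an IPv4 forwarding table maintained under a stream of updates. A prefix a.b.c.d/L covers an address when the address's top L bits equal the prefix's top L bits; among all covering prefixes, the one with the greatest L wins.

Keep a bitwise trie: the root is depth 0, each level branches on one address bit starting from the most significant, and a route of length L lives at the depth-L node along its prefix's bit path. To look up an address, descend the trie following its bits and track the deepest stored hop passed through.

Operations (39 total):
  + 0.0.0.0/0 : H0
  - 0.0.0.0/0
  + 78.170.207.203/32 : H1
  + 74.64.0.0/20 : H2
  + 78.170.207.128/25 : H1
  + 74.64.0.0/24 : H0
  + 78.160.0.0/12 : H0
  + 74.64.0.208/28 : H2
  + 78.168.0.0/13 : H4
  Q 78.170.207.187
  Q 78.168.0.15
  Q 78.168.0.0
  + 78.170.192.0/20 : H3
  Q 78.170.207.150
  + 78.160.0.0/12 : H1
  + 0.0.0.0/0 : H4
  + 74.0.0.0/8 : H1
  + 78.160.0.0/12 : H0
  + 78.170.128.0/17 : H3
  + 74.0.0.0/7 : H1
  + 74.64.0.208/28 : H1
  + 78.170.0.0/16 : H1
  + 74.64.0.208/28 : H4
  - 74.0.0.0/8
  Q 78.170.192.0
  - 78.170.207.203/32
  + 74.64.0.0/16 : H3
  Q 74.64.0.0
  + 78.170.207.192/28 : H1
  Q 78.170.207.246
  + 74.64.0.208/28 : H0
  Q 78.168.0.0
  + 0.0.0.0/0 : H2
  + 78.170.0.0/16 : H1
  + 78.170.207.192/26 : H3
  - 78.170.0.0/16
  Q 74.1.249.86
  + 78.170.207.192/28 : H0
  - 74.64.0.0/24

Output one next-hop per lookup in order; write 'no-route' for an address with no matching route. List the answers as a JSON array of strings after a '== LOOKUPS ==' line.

Apply in order:
  add 0.0.0.0/0 -> H0 at depth 0
  del 0.0.0.0/0 (clear depth 0)
  add 78.170.207.203/32 -> H1 at depth 32
  add 74.64.0.0/20 -> H2 at depth 20
  add 78.170.207.128/25 -> H1 at depth 25
  add 74.64.0.0/24 -> H0 at depth 24
  add 78.160.0.0/12 -> H0 at depth 12
  add 74.64.0.208/28 -> H2 at depth 28
  add 78.168.0.0/13 -> H4 at depth 13
  lookup 78.170.207.187: bits 0100111010101010110011111 walk d0:-→d1:-→d2:-→d3:-→d4:-→d5:-→d6:-→d7:-→d8:-→d9:-→d10:-→d11:-→d12:H0→d13:H4→d14:-→d15:-→d16:-→d17:-→d18:-→d19:-→d20:-→d21:-→d22:-→d23:-→d24:-→d25:H1 -> H1
  lookup 78.168.0.15: bits 01001110101010 walk d0:-→d1:-→d2:-→d3:-→d4:-→d5:-→d6:-→d7:-→d8:-→d9:-→d10:-→d11:-→d12:H0→d13:H4→d14:- -> H4
  lookup 78.168.0.0: bits 01001110101010 walk d0:-→d1:-→d2:-→d3:-→d4:-→d5:-→d6:-→d7:-→d8:-→d9:-→d10:-→d11:-→d12:H0→d13:H4→d14:- -> H4
  add 78.170.192.0/20 -> H3 at depth 20
  lookup 78.170.207.150: bits 0100111010101010110011111 walk d0:-→d1:-→d2:-→d3:-→d4:-→d5:-→d6:-→d7:-→d8:-→d9:-→d10:-→d11:-→d12:H0→d13:H4→d14:-→d15:-→d16:-→d17:-→d18:-→d19:-→d20:H3→d21:-→d22:-→d23:-→d24:-→d25:H1 -> H1
  add 78.160.0.0/12 -> H1 at depth 12
  add 0.0.0.0/0 -> H4 at depth 0
  add 74.0.0.0/8 -> H1 at depth 8
  add 78.160.0.0/12 -> H0 at depth 12
  add 78.170.128.0/17 -> H3 at depth 17
  add 74.0.0.0/7 -> H1 at depth 7
  add 74.64.0.208/28 -> H1 at depth 28
  add 78.170.0.0/16 -> H1 at depth 16
  add 74.64.0.208/28 -> H4 at depth 28
  del 74.0.0.0/8 (clear depth 8)
  lookup 78.170.192.0: bits 01001110101010101100 walk d0:H4→d1:-→d2:-→d3:-→d4:-→d5:-→d6:-→d7:-→d8:-→d9:-→d10:-→d11:-→d12:H0→d13:H4→d14:-→d15:-→d16:H1→d17:H3→d18:-→d19:-→d20:H3 -> H3
  del 78.170.207.203/32 (clear depth 32)
  add 74.64.0.0/16 -> H3 at depth 16
  lookup 74.64.0.0: bits 010010100100000000000000 walk d0:H4→d1:-→d2:-→d3:-→d4:-→d5:-→d6:-→d7:H1→d8:-→d9:-→d10:-→d11:-→d12:-→d13:-→d14:-→d15:-→d16:H3→d17:-→d18:-→d19:-→d20:H2→d21:-→d22:-→d23:-→d24:H0 -> H0
  add 78.170.207.192/28 -> H1 at depth 28
  lookup 78.170.207.246: bits 01001110101010101100111111 walk d0:H4→d1:-→d2:-→d3:-→d4:-→d5:-→d6:-→d7:-→d8:-→d9:-→d10:-→d11:-→d12:H0→d13:H4→d14:-→d15:-→d16:H1→d17:H3→d18:-→d19:-→d20:H3→d21:-→d22:-→d23:-→d24:-→d25:H1→d26:- -> H1
  add 74.64.0.208/28 -> H0 at depth 28
  lookup 78.168.0.0: bits 01001110101010 walk d0:H4→d1:-→d2:-→d3:-→d4:-→d5:-→d6:-→d7:-→d8:-→d9:-→d10:-→d11:-→d12:H0→d13:H4→d14:- -> H4
  add 0.0.0.0/0 -> H2 at depth 0
  add 78.170.0.0/16 -> H1 at depth 16
  add 78.170.207.192/26 -> H3 at depth 26
  del 78.170.0.0/16 (clear depth 16)
  lookup 74.1.249.86: bits 010010100 walk d0:H2→d1:-→d2:-→d3:-→d4:-→d5:-→d6:-→d7:H1→d8:-→d9:- -> H1
  add 78.170.207.192/28 -> H0 at depth 28
  del 74.64.0.0/24 (clear depth 24)

== LOOKUPS ==
["H1","H4","H4","H1","H3","H0","H1","H4","H1"]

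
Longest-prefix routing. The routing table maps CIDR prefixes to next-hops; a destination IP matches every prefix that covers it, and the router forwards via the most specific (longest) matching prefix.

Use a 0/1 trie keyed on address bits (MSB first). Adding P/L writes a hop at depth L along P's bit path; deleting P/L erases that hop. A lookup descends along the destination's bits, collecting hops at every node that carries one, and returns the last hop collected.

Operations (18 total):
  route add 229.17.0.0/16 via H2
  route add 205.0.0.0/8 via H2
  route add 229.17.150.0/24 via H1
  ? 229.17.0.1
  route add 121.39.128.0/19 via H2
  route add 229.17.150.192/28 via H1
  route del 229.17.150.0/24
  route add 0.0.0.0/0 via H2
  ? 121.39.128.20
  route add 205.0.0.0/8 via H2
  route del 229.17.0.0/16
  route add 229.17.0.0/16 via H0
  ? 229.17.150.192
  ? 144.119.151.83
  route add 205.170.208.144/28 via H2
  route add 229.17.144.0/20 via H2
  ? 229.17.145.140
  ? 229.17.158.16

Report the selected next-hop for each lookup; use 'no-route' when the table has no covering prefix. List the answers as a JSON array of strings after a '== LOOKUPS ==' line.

Process each operation:
  add 229.17.0.0/16 -> H2 at depth 16
  add 205.0.0.0/8 -> H2 at depth 8
  add 229.17.150.0/24 -> H1 at depth 24
  lookup 229.17.0.1: bits 1110010100010001 walk d0:-→d1:-→d2:-→d3:-→d4:-→d5:-→d6:-→d7:-→d8:-→d9:-→d10:-→d11:-→d12:-→d13:-→d14:-→d15:-→d16:H2 -> H2
  add 121.39.128.0/19 -> H2 at depth 19
  add 229.17.150.192/28 -> H1 at depth 28
  - 229.17.150.0/24 clear@24
  add 0.0.0.0/0 -> H2 at depth 0
  lookup 121.39.128.20: bits 0111100100100111100 walk d0:H2→d1:-→d2:-→d3:-→d4:-→d5:-→d6:-→d7:-→d8:-→d9:-→d10:-→d11:-→d12:-→d13:-→d14:-→d15:-→d16:-→d17:-→d18:-→d19:H2 -> H2
  add 205.0.0.0/8 -> H2 at depth 8
  - 229.17.0.0/16 clear@16
  add 229.17.0.0/16 -> H0 at depth 16
  lookup 229.17.150.192: bits 1110010100010001100101101100 walk d0:H2→d1:-→d2:-→d3:-→d4:-→d5:-→d6:-→d7:-→d8:-→d9:-→d10:-→d11:-→d12:-→d13:-→d14:-→d15:-→d16:H0→d17:-→d18:-→d19:-→d20:-→d21:-→d22:-→d23:-→d24:-→d25:-→d26:-→d27:-→d28:H1 -> H1
  lookup 144.119.151.83: bits 1 walk d0:H2→d1:- -> H2
  add 205.170.208.144/28 -> H2 at depth 28
  add 229.17.144.0/20 -> H2 at depth 20
  lookup 229.17.145.140: bits 111001010001000110010 walk d0:H2→d1:-→d2:-→d3:-→d4:-→d5:-→d6:-→d7:-→d8:-→d9:-→d10:-→d11:-→d12:-→d13:-→d14:-→d15:-→d16:H0→d17:-→d18:-→d19:-→d20:H2→d21:- -> H2
  lookup 229.17.158.16: bits 11100101000100011001 walk d0:H2→d1:-→d2:-→d3:-→d4:-→d5:-→d6:-→d7:-→d8:-→d9:-→d10:-→d11:-→d12:-→d13:-→d14:-→d15:-→d16:H0→d17:-→d18:-→d19:-→d20:H2 -> H2

== LOOKUPS ==
["H2","H2","H1","H2","H2","H2"]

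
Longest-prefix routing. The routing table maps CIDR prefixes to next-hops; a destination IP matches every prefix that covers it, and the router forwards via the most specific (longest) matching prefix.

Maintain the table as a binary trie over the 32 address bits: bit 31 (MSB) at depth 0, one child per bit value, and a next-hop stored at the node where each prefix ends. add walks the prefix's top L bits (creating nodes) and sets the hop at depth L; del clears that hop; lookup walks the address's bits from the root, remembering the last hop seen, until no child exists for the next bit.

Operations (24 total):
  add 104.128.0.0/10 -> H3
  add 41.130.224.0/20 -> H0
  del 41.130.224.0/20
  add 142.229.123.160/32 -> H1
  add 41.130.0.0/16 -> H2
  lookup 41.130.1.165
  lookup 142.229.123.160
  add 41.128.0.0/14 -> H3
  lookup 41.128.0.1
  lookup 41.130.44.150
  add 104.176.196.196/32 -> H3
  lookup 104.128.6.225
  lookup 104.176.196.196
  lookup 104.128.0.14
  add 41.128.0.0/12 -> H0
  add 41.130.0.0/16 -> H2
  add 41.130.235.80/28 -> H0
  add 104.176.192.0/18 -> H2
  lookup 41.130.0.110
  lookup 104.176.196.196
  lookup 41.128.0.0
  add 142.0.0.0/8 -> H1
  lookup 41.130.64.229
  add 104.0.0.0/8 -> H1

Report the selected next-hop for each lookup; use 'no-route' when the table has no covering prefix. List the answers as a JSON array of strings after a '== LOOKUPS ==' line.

Trace:
  + 104.128.0.0/10 (H3) depth=10
  + 41.130.224.0/20 (H0) depth=20
  del 41.130.224.0/20 (clear depth 20)
  + 142.229.123.160/32 (H1) depth=32
  + 41.130.0.0/16 (H2) depth=16
  lookup 41.130.1.165: bits 0010100110000010 walk d0:-→d1:-→d2:-→d3:-→d4:-→d5:-→d6:-→d7:-→d8:-→d9:-→d10:-→d11:-→d12:-→d13:-→d14:-→d15:-→d16:H2 -> H2
  lookup 142.229.123.160: bits 10001110111001010111101110100000 walk d0:-→d1:-→d2:-→d3:-→d4:-→d5:-→d6:-→d7:-→d8:-→d9:-→d10:-→d11:-→d12:-→d13:-→d14:-→d15:-→d16:-→d17:-→d18:-→d19:-→d20:-→d21:-→d22:-→d23:-→d24:-→d25:-→d26:-→d27:-→d28:-→d29:-→d30:-→d31:-→d32:H1 -> H1
  + 41.128.0.0/14 (H3) depth=14
  lookup 41.128.0.1: bits 00101001100000 walk d0:-→d1:-→d2:-→d3:-→d4:-→d5:-→d6:-→d7:-→d8:-→d9:-→d10:-→d11:-→d12:-→d13:-→d14:H3 -> H3
  lookup 41.130.44.150: bits 0010100110000010 walk d0:-→d1:-→d2:-→d3:-→d4:-→d5:-→d6:-→d7:-→d8:-→d9:-→d10:-→d11:-→d12:-→d13:-→d14:H3→d15:-→d16:H2 -> H2
  + 104.176.196.196/32 (H3) depth=32
  lookup 104.128.6.225: bits 0110100010 walk d0:-→d1:-→d2:-→d3:-→d4:-→d5:-→d6:-→d7:-→d8:-→d9:-→d10:H3 -> H3
  lookup 104.176.196.196: bits 01101000101100001100010011000100 walk d0:-→d1:-→d2:-→d3:-→d4:-→d5:-→d6:-→d7:-→d8:-→d9:-→d10:H3→d11:-→d12:-→d13:-→d14:-→d15:-→d16:-→d17:-→d18:-→d19:-→d20:-→d21:-→d22:-→d23:-→d24:-→d25:-→d26:-→d27:-→d28:-→d29:-→d30:-→d31:-→d32:H3 -> H3
  lookup 104.128.0.14: bits 0110100010 walk d0:-→d1:-→d2:-→d3:-→d4:-→d5:-→d6:-→d7:-→d8:-→d9:-→d10:H3 -> H3
  + 41.128.0.0/12 (H0) depth=12
  + 41.130.0.0/16 (H2) depth=16
  + 41.130.235.80/28 (H0) depth=28
  + 104.176.192.0/18 (H2) depth=18
  lookup 41.130.0.110: bits 0010100110000010 walk d0:-→d1:-→d2:-→d3:-→d4:-→d5:-→d6:-→d7:-→d8:-→d9:-→d10:-→d11:-→d12:H0→d13:-→d14:H3→d15:-→d16:H2 -> H2
  lookup 104.176.196.196: bits 01101000101100001100010011000100 walk d0:-→d1:-→d2:-→d3:-→d4:-→d5:-→d6:-→d7:-→d8:-→d9:-→d10:H3→d11:-→d12:-→d13:-→d14:-→d15:-→d16:-→d17:-→d18:H2→d19:-→d20:-→d21:-→d22:-→d23:-→d24:-→d25:-→d26:-→d27:-→d28:-→d29:-→d30:-→d31:-→d32:H3 -> H3
  lookup 41.128.0.0: bits 00101001100000 walk d0:-→d1:-→d2:-→d3:-→d4:-→d5:-→d6:-→d7:-→d8:-→d9:-→d10:-→d11:-→d12:H0→d13:-→d14:H3 -> H3
  + 142.0.0.0/8 (H1) depth=8
  lookup 41.130.64.229: bits 0010100110000010 walk d0:-→d1:-→d2:-→d3:-→d4:-→d5:-→d6:-→d7:-→d8:-→d9:-→d10:-→d11:-→d12:H0→d13:-→d14:H3→d15:-→d16:H2 -> H2
  + 104.0.0.0/8 (H1) depth=8

== LOOKUPS ==
["H2","H1","H3","H2","H3","H3","H3","H2","H3","H3","H2"]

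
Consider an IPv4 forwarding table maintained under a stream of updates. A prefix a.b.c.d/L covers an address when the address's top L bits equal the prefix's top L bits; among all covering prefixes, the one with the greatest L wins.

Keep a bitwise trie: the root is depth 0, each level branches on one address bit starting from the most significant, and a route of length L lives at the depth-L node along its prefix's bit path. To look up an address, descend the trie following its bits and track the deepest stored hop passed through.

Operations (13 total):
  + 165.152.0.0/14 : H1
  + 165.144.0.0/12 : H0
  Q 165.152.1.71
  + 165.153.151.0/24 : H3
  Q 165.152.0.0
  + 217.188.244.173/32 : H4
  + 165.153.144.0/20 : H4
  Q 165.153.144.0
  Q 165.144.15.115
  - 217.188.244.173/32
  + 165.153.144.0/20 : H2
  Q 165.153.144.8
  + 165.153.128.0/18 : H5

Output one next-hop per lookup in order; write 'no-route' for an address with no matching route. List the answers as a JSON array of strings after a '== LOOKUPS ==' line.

Trace:
  + 165.152.0.0/14 (H1) depth=14
  + 165.144.0.0/12 (H0) depth=12
  Q 165.152.1.71: descend 10100101100110 ; hops seen [H0,H1] ; pick H1
  + 165.153.151.0/24 (H3) depth=24
  Q 165.152.0.0: descend 101001011001100 ; hops seen [H0,H1] ; pick H1
  + 217.188.244.173/32 (H4) depth=32
  + 165.153.144.0/20 (H4) depth=20
  Q 165.153.144.0: descend 101001011001100110010 ; hops seen [H0,H1,H4] ; pick H4
  Q 165.144.15.115: descend 101001011001 ; hops seen [H0] ; pick H0
  del 217.188.244.173/32 (clear depth 32)
  + 165.153.144.0/20 (H2) depth=20
  Q 165.153.144.8: descend 101001011001100110010 ; hops seen [H0,H1,H2] ; pick H2
  + 165.153.128.0/18 (H5) depth=18

== LOOKUPS ==
["H1","H1","H4","H0","H2"]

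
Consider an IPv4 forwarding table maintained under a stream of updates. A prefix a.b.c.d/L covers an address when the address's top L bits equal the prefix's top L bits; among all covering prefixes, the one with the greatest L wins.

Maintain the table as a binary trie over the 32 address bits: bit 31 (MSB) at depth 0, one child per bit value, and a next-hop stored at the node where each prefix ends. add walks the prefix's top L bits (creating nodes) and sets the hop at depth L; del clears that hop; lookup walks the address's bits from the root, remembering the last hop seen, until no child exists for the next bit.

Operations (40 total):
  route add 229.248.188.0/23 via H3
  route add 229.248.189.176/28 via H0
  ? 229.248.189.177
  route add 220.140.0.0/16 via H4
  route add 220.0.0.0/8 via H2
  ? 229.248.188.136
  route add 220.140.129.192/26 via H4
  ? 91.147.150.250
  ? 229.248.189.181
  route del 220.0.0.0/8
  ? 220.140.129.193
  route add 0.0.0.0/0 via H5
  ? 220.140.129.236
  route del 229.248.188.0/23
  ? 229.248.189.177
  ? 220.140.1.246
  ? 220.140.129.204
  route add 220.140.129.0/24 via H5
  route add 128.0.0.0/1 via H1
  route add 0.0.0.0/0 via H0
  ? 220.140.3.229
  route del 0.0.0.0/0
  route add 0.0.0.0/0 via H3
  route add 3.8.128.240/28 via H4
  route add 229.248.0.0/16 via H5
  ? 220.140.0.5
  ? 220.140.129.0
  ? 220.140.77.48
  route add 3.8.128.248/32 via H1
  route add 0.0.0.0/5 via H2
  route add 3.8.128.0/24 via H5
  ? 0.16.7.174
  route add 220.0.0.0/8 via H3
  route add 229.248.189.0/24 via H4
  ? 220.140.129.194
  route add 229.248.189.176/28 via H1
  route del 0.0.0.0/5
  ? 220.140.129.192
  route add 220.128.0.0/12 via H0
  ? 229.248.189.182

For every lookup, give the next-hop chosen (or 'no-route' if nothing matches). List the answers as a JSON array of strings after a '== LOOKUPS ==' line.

Process each operation:
  + 229.248.188.0/23 (H3) depth=23
  + 229.248.189.176/28 (H0) depth=28
  lookup 229.248.189.177: bits 1110010111111000101111011011 walk d0:-→d1:-→d2:-→d3:-→d4:-→d5:-→d6:-→d7:-→d8:-→d9:-→d10:-→d11:-→d12:-→d13:-→d14:-→d15:-→d16:-→d17:-→d18:-→d19:-→d20:-→d21:-→d22:-→d23:H3→d24:-→d25:-→d26:-→d27:-→d28:H0 -> H0
  + 220.140.0.0/16 (H4) depth=16
  + 220.0.0.0/8 (H2) depth=8
  lookup 229.248.188.136: bits 11100101111110001011110 walk d0:-→d1:-→d2:-→d3:-→d4:-→d5:-→d6:-→d7:-→d8:-→d9:-→d10:-→d11:-→d12:-→d13:-→d14:-→d15:-→d16:-→d17:-→d18:-→d19:-→d20:-→d21:-→d22:-→d23:H3 -> H3
  + 220.140.129.192/26 (H4) depth=26
  lookup 91.147.150.250: bits ε walk d0:- -> no-route
  lookup 229.248.189.181: bits 1110010111111000101111011011 walk d0:-→d1:-→d2:-→d3:-→d4:-→d5:-→d6:-→d7:-→d8:-→d9:-→d10:-→d11:-→d12:-→d13:-→d14:-→d15:-→d16:-→d17:-→d18:-→d19:-→d20:-→d21:-→d22:-→d23:H3→d24:-→d25:-→d26:-→d27:-→d28:H0 -> H0
  - 220.0.0.0/8 clear@8
  lookup 220.140.129.193: bits 11011100100011001000000111 walk d0:-→d1:-→d2:-→d3:-→d4:-→d5:-→d6:-→d7:-→d8:-→d9:-→d10:-→d11:-→d12:-→d13:-→d14:-→d15:-→d16:H4→d17:-→d18:-→d19:-→d20:-→d21:-→d22:-→d23:-→d24:-→d25:-→d26:H4 -> H4
  + 0.0.0.0/0 (H5) depth=0
  lookup 220.140.129.236: bits 11011100100011001000000111 walk d0:H5→d1:-→d2:-→d3:-→d4:-→d5:-→d6:-→d7:-→d8:-→d9:-→d10:-→d11:-→d12:-→d13:-→d14:-→d15:-→d16:H4→d17:-→d18:-→d19:-→d20:-→d21:-→d22:-→d23:-→d24:-→d25:-→d26:H4 -> H4
  - 229.248.188.0/23 clear@23
  lookup 229.248.189.177: bits 1110010111111000101111011011 walk d0:H5→d1:-→d2:-→d3:-→d4:-→d5:-→d6:-→d7:-→d8:-→d9:-→d10:-→d11:-→d12:-→d13:-→d14:-→d15:-→d16:-→d17:-→d18:-→d19:-→d20:-→d21:-→d22:-→d23:-→d24:-→d25:-→d26:-→d27:-→d28:H0 -> H0
  lookup 220.140.1.246: bits 1101110010001100 walk d0:H5→d1:-→d2:-→d3:-→d4:-→d5:-→d6:-→d7:-→d8:-→d9:-→d10:-→d11:-→d12:-→d13:-→d14:-→d15:-→d16:H4 -> H4
  lookup 220.140.129.204: bits 11011100100011001000000111 walk d0:H5→d1:-→d2:-→d3:-→d4:-→d5:-→d6:-→d7:-→d8:-→d9:-→d10:-→d11:-→d12:-→d13:-→d14:-→d15:-→d16:H4→d17:-→d18:-→d19:-→d20:-→d21:-→d22:-→d23:-→d24:-→d25:-→d26:H4 -> H4
  + 220.140.129.0/24 (H5) depth=24
  + 128.0.0.0/1 (H1) depth=1
  + 0.0.0.0/0 (H0) depth=0
  lookup 220.140.3.229: bits 1101110010001100 walk d0:H0→d1:H1→d2:-→d3:-→d4:-→d5:-→d6:-→d7:-→d8:-→d9:-→d10:-→d11:-→d12:-→d13:-→d14:-→d15:-→d16:H4 -> H4
  - 0.0.0.0/0 clear@0
  + 0.0.0.0/0 (H3) depth=0
  + 3.8.128.240/28 (H4) depth=28
  + 229.248.0.0/16 (H5) depth=16
  lookup 220.140.0.5: bits 1101110010001100 walk d0:H3→d1:H1→d2:-→d3:-→d4:-→d5:-→d6:-→d7:-→d8:-→d9:-→d10:-→d11:-→d12:-→d13:-→d14:-→d15:-→d16:H4 -> H4
  lookup 220.140.129.0: bits 110111001000110010000001 walk d0:H3→d1:H1→d2:-→d3:-→d4:-→d5:-→d6:-→d7:-→d8:-→d9:-→d10:-→d11:-→d12:-→d13:-→d14:-→d15:-→d16:H4→d17:-→d18:-→d19:-→d20:-→d21:-→d22:-→d23:-→d24:H5 -> H5
  lookup 220.140.77.48: bits 1101110010001100 walk d0:H3→d1:H1→d2:-→d3:-→d4:-→d5:-→d6:-→d7:-→d8:-→d9:-→d10:-→d11:-→d12:-→d13:-→d14:-→d15:-→d16:H4 -> H4
  + 3.8.128.248/32 (H1) depth=32
  + 0.0.0.0/5 (H2) depth=5
  + 3.8.128.0/24 (H5) depth=24
  lookup 0.16.7.174: bits 000000 walk d0:H3→d1:-→d2:-→d3:-→d4:-→d5:H2→d6:- -> H2
  + 220.0.0.0/8 (H3) depth=8
  + 229.248.189.0/24 (H4) depth=24
  lookup 220.140.129.194: bits 11011100100011001000000111 walk d0:H3→d1:H1→d2:-→d3:-→d4:-→d5:-→d6:-→d7:-→d8:H3→d9:-→d10:-→d11:-→d12:-→d13:-→d14:-→d15:-→d16:H4→d17:-→d18:-→d19:-→d20:-→d21:-→d22:-→d23:-→d24:H5→d25:-→d26:H4 -> H4
  + 229.248.189.176/28 (H1) depth=28
  - 0.0.0.0/5 clear@5
  lookup 220.140.129.192: bits 11011100100011001000000111 walk d0:H3→d1:H1→d2:-→d3:-→d4:-→d5:-→d6:-→d7:-→d8:H3→d9:-→d10:-→d11:-→d12:-→d13:-→d14:-→d15:-→d16:H4→d17:-→d18:-→d19:-→d20:-→d21:-→d22:-→d23:-→d24:H5→d25:-→d26:H4 -> H4
  + 220.128.0.0/12 (H0) depth=12
  lookup 229.248.189.182: bits 1110010111111000101111011011 walk d0:H3→d1:H1→d2:-→d3:-→d4:-→d5:-→d6:-→d7:-→d8:-→d9:-→d10:-→d11:-→d12:-→d13:-→d14:-→d15:-→d16:H5→d17:-→d18:-→d19:-→d20:-→d21:-→d22:-→d23:-→d24:H4→d25:-→d26:-→d27:-→d28:H1 -> H1

== LOOKUPS ==
["H0","H3","no-route","H0","H4","H4","H0","H4","H4","H4","H4","H5","H4","H2","H4","H4","H1"]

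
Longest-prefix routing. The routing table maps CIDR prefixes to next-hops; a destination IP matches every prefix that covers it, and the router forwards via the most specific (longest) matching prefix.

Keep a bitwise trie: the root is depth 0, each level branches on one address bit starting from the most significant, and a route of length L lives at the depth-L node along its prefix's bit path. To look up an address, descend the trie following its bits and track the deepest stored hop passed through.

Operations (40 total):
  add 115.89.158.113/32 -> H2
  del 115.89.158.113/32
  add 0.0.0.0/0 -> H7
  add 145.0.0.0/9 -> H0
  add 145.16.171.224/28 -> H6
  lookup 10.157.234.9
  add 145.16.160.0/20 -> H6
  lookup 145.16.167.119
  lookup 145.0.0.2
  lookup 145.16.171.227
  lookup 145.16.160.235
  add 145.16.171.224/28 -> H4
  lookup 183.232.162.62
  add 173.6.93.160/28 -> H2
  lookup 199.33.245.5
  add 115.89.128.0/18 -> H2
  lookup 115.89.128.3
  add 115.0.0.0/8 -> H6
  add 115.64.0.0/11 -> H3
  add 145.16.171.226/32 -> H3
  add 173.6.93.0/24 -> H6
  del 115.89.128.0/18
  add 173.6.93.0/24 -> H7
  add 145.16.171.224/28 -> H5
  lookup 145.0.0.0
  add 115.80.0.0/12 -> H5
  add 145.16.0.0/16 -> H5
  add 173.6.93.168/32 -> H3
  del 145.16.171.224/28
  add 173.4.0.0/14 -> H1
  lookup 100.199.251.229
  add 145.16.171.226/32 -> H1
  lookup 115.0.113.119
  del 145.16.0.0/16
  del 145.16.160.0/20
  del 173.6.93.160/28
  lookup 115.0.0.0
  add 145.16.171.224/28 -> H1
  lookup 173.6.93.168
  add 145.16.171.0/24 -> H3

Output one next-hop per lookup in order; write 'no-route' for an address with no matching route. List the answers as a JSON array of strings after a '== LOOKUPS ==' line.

Trace:
  add 115.89.158.113/32 -> H2 at depth 32
  del 115.89.158.113/32 (clear depth 32)
  add 0.0.0.0/0 -> H7 at depth 0
  add 145.0.0.0/9 -> H0 at depth 9
  add 145.16.171.224/28 -> H6 at depth 28
  lookup 10.157.234.9: bits 0 walk d0:H7→d1:- -> H7
  add 145.16.160.0/20 -> H6 at depth 20
  lookup 145.16.167.119: bits 10010001000100001010 walk d0:H7→d1:-→d2:-→d3:-→d4:-→d5:-→d6:-→d7:-→d8:-→d9:H0→d10:-→d11:-→d12:-→d13:-→d14:-→d15:-→d16:-→d17:-→d18:-→d19:-→d20:H6 -> H6
  lookup 145.0.0.2: bits 10010001000 walk d0:H7→d1:-→d2:-→d3:-→d4:-→d5:-→d6:-→d7:-→d8:-→d9:H0→d10:-→d11:- -> H0
  lookup 145.16.171.227: bits 1001000100010000101010111110 walk d0:H7→d1:-→d2:-→d3:-→d4:-→d5:-→d6:-→d7:-→d8:-→d9:H0→d10:-→d11:-→d12:-→d13:-→d14:-→d15:-→d16:-→d17:-→d18:-→d19:-→d20:H6→d21:-→d22:-→d23:-→d24:-→d25:-→d26:-→d27:-→d28:H6 -> H6
  lookup 145.16.160.235: bits 10010001000100001010 walk d0:H7→d1:-→d2:-→d3:-→d4:-→d5:-→d6:-→d7:-→d8:-→d9:H0→d10:-→d11:-→d12:-→d13:-→d14:-→d15:-→d16:-→d17:-→d18:-→d19:-→d20:H6 -> H6
  add 145.16.171.224/28 -> H4 at depth 28
  lookup 183.232.162.62: bits 10 walk d0:H7→d1:-→d2:- -> H7
  add 173.6.93.160/28 -> H2 at depth 28
  lookup 199.33.245.5: bits 1 walk d0:H7→d1:- -> H7
  add 115.89.128.0/18 -> H2 at depth 18
  lookup 115.89.128.3: bits 0111001101011001100 walk d0:H7→d1:-→d2:-→d3:-→d4:-→d5:-→d6:-→d7:-→d8:-→d9:-→d10:-→d11:-→d12:-→d13:-→d14:-→d15:-→d16:-→d17:-→d18:H2→d19:- -> H2
  add 115.0.0.0/8 -> H6 at depth 8
  add 115.64.0.0/11 -> H3 at depth 11
  add 145.16.171.226/32 -> H3 at depth 32
  add 173.6.93.0/24 -> H6 at depth 24
  del 115.89.128.0/18 (clear depth 18)
  add 173.6.93.0/24 -> H7 at depth 24
  add 145.16.171.224/28 -> H5 at depth 28
  lookup 145.0.0.0: bits 10010001000 walk d0:H7→d1:-→d2:-→d3:-→d4:-→d5:-→d6:-→d7:-→d8:-→d9:H0→d10:-→d11:- -> H0
  add 115.80.0.0/12 -> H5 at depth 12
  add 145.16.0.0/16 -> H5 at depth 16
  add 173.6.93.168/32 -> H3 at depth 32
  del 145.16.171.224/28 (clear depth 28)
  add 173.4.0.0/14 -> H1 at depth 14
  lookup 100.199.251.229: bits 011 walk d0:H7→d1:-→d2:-→d3:- -> H7
  add 145.16.171.226/32 -> H1 at depth 32
  lookup 115.0.113.119: bits 011100110 walk d0:H7→d1:-→d2:-→d3:-→d4:-→d5:-→d6:-→d7:-→d8:H6→d9:- -> H6
  del 145.16.0.0/16 (clear depth 16)
  del 145.16.160.0/20 (clear depth 20)
  del 173.6.93.160/28 (clear depth 28)
  lookup 115.0.0.0: bits 011100110 walk d0:H7→d1:-→d2:-→d3:-→d4:-→d5:-→d6:-→d7:-→d8:H6→d9:- -> H6
  add 145.16.171.224/28 -> H1 at depth 28
  lookup 173.6.93.168: bits 10101101000001100101110110101000 walk d0:H7→d1:-→d2:-→d3:-→d4:-→d5:-→d6:-→d7:-→d8:-→d9:-→d10:-→d11:-→d12:-→d13:-→d14:H1→d15:-→d16:-→d17:-→d18:-→d19:-→d20:-→d21:-→d22:-→d23:-→d24:H7→d25:-→d26:-→d27:-→d28:-→d29:-→d30:-→d31:-→d32:H3 -> H3
  add 145.16.171.0/24 -> H3 at depth 24

== LOOKUPS ==
["H7","H6","H0","H6","H6","H7","H7","H2","H0","H7","H6","H6","H3"]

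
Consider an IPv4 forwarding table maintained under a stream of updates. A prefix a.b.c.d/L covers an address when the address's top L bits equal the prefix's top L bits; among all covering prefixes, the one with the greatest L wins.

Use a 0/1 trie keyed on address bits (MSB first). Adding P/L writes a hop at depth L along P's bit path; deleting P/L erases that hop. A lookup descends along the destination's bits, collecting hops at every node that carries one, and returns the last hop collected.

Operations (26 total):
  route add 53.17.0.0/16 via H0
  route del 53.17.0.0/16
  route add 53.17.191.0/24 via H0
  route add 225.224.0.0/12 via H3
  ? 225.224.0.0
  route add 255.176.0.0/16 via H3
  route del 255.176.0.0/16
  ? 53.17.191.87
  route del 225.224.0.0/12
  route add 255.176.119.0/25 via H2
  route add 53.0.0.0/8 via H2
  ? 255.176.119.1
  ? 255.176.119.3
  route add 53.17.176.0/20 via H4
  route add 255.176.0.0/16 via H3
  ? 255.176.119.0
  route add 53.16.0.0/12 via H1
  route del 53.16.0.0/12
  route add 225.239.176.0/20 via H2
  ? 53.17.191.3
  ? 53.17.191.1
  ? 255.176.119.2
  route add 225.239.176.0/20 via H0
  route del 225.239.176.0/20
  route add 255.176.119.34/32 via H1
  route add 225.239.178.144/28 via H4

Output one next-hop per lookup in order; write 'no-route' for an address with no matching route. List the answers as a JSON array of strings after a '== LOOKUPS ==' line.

Process each operation:
  + 53.17.0.0/16 (H0) depth=16
  del 53.17.0.0/16 (clear depth 16)
  + 53.17.191.0/24 (H0) depth=24
  + 225.224.0.0/12 (H3) depth=12
  Q 225.224.0.0: descend 111000011110 ; hops seen [H3] ; pick H3
  + 255.176.0.0/16 (H3) depth=16
  del 255.176.0.0/16 (clear depth 16)
  Q 53.17.191.87: descend 001101010001000110111111 ; hops seen [H0] ; pick H0
  del 225.224.0.0/12 (clear depth 12)
  + 255.176.119.0/25 (H2) depth=25
  + 53.0.0.0/8 (H2) depth=8
  Q 255.176.119.1: descend 1111111110110000011101110 ; hops seen [H2] ; pick H2
  Q 255.176.119.3: descend 1111111110110000011101110 ; hops seen [H2] ; pick H2
  + 53.17.176.0/20 (H4) depth=20
  + 255.176.0.0/16 (H3) depth=16
  Q 255.176.119.0: descend 1111111110110000011101110 ; hops seen [H3,H2] ; pick H2
  + 53.16.0.0/12 (H1) depth=12
  del 53.16.0.0/12 (clear depth 12)
  + 225.239.176.0/20 (H2) depth=20
  Q 53.17.191.3: descend 001101010001000110111111 ; hops seen [H2,H4,H0] ; pick H0
  Q 53.17.191.1: descend 001101010001000110111111 ; hops seen [H2,H4,H0] ; pick H0
  Q 255.176.119.2: descend 1111111110110000011101110 ; hops seen [H3,H2] ; pick H2
  + 225.239.176.0/20 (H0) depth=20
  del 225.239.176.0/20 (clear depth 20)
  + 255.176.119.34/32 (H1) depth=32
  + 225.239.178.144/28 (H4) depth=28

== LOOKUPS ==
["H3","H0","H2","H2","H2","H0","H0","H2"]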